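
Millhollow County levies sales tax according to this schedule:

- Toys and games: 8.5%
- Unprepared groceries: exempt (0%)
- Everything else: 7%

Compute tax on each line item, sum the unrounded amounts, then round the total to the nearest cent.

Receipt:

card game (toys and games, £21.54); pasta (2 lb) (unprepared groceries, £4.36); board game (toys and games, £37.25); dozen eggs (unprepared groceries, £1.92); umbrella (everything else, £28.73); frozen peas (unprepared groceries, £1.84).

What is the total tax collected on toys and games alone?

Card game £21.54: toys and games → 8.5% → £1.8309
Board game £37.25: toys and games → 8.5% → £3.16625
Tax on toys and games: unrounded sum = £4.99715 → £5.00

£5.00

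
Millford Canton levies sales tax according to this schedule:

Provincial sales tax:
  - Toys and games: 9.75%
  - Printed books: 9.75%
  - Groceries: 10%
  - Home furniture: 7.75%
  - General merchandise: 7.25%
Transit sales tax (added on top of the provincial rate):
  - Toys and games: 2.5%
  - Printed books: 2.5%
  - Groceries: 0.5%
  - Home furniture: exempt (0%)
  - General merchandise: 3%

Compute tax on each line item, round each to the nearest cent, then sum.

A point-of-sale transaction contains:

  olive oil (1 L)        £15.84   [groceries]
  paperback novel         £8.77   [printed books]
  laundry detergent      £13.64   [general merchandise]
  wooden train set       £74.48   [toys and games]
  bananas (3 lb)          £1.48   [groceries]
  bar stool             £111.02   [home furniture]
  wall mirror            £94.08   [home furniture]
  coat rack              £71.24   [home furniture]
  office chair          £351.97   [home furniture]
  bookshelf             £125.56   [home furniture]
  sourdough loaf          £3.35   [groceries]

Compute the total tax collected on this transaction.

Olive oil (1 L) £15.84: groceries → 10% + 0.5% transit = 10.5% → £1.66
Paperback novel £8.77: printed books → 9.75% + 2.5% transit = 12.25% → £1.07
Laundry detergent £13.64: general merchandise → 7.25% + 3% transit = 10.25% → £1.40
Wooden train set £74.48: toys and games → 9.75% + 2.5% transit = 12.25% → £9.12
Bananas (3 lb) £1.48: groceries → 10% + 0.5% transit = 10.5% → £0.16
Bar stool £111.02: home furniture → 7.75% + 0% transit = 7.75% → £8.60
Wall mirror £94.08: home furniture → 7.75% + 0% transit = 7.75% → £7.29
Coat rack £71.24: home furniture → 7.75% + 0% transit = 7.75% → £5.52
Office chair £351.97: home furniture → 7.75% + 0% transit = 7.75% → £27.28
Bookshelf £125.56: home furniture → 7.75% + 0% transit = 7.75% → £9.73
Sourdough loaf £3.35: groceries → 10% + 0.5% transit = 10.5% → £0.35
Total tax = £1.66 + £1.07 + £1.40 + £9.12 + £0.16 + £8.60 + £7.29 + £5.52 + £27.28 + £9.73 + £0.35 = £72.18

£72.18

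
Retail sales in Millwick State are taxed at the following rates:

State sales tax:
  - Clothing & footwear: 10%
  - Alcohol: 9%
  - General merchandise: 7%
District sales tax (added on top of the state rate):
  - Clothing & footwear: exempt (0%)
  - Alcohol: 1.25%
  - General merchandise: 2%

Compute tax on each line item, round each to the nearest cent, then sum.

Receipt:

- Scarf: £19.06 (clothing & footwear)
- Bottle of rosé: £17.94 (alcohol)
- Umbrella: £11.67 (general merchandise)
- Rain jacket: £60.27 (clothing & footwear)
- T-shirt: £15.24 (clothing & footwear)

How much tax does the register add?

Scarf £19.06: clothing & footwear → 10% + 0% district = 10% → £1.91
Bottle of rosé £17.94: alcohol → 9% + 1.25% district = 10.25% → £1.84
Umbrella £11.67: general merchandise → 7% + 2% district = 9% → £1.05
Rain jacket £60.27: clothing & footwear → 10% + 0% district = 10% → £6.03
T-shirt £15.24: clothing & footwear → 10% + 0% district = 10% → £1.52
Total tax = £1.91 + £1.84 + £1.05 + £6.03 + £1.52 = £12.35

£12.35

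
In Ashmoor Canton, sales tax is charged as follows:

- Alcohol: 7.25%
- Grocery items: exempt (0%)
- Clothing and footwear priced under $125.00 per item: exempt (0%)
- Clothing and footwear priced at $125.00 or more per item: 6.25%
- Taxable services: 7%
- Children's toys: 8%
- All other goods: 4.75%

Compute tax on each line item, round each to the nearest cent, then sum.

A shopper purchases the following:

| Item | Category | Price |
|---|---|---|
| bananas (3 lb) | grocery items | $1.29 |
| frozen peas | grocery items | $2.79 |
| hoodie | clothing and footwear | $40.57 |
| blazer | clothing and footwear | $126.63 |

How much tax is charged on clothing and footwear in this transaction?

Hoodie $40.57: clothing and footwear, under $125.00 → 0% → $0.00
Blazer $126.63: clothing and footwear, $125.00 or more → 6.25% → $7.91
Tax on clothing and footwear = $0.00 + $7.91 = $7.91

$7.91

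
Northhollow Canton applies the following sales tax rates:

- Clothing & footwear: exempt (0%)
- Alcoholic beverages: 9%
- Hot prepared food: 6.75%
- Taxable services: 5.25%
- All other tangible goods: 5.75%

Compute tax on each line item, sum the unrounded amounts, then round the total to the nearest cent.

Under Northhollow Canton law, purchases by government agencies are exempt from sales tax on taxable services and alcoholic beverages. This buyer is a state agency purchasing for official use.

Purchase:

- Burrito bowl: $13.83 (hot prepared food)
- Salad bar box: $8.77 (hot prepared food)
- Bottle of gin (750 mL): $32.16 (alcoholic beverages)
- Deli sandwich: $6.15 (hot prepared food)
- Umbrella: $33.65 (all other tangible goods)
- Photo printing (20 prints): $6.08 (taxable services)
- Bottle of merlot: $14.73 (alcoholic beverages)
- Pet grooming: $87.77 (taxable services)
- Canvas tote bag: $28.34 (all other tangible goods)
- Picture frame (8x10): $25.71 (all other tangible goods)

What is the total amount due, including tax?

Burrito bowl $13.83: hot prepared food → 6.75% → $0.933525
Salad bar box $8.77: hot prepared food → 6.75% → $0.591975
Bottle of gin (750 mL) $32.16: alcoholic beverages, buyer-exempt → 0% → $0.00
Deli sandwich $6.15: hot prepared food → 6.75% → $0.415125
Umbrella $33.65: all other tangible goods → 5.75% → $1.934875
Photo printing (20 prints) $6.08: taxable services, buyer-exempt → 0% → $0.00
Bottle of merlot $14.73: alcoholic beverages, buyer-exempt → 0% → $0.00
Pet grooming $87.77: taxable services, buyer-exempt → 0% → $0.00
Canvas tote bag $28.34: all other tangible goods → 5.75% → $1.62955
Picture frame (8x10) $25.71: all other tangible goods → 5.75% → $1.478325
Subtotal = $257.19; unrounded tax = $6.983375 → $6.98; total due = $264.17

$264.17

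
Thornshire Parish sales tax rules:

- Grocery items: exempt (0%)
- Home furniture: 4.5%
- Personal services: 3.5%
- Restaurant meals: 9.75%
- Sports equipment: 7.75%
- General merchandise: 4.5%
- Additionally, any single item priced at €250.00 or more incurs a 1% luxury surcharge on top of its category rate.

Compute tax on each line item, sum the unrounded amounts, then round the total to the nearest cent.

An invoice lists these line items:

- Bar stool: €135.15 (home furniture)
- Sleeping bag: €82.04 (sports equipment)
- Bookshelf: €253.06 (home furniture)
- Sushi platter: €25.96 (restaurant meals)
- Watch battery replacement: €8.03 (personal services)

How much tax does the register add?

Bar stool €135.15: home furniture → 4.5% → €6.08175
Sleeping bag €82.04: sports equipment → 7.75% → €6.3581
Bookshelf €253.06: home furniture → 4.5% + 1% surcharge = 5.5% → €13.9183
Sushi platter €25.96: restaurant meals → 9.75% → €2.5311
Watch battery replacement €8.03: personal services → 3.5% → €0.28105
Unrounded tax sum = €29.1703 → €29.17

€29.17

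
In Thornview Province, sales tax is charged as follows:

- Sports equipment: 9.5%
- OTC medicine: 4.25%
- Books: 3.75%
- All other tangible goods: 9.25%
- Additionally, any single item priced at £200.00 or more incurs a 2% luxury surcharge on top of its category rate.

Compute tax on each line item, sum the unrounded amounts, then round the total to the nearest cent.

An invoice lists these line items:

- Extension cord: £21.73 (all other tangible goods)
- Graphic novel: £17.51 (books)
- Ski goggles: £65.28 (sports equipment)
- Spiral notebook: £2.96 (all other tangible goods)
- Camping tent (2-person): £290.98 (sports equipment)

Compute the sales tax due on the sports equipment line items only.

£39.66

Ski goggles £65.28: sports equipment → 9.5% → £6.2016
Camping tent (2-person) £290.98: sports equipment → 9.5% + 2% surcharge = 11.5% → £33.4627
Tax on sports equipment: unrounded sum = £39.6643 → £39.66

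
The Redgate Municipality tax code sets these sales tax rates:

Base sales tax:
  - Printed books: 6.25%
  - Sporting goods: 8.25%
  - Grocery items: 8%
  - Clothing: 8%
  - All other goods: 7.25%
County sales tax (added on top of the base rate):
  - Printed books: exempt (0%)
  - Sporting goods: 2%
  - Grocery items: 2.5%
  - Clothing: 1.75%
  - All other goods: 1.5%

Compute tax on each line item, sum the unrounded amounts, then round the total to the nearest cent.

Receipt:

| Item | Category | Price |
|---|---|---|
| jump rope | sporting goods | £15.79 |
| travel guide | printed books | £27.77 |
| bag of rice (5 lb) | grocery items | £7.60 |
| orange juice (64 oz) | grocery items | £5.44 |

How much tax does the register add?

Jump rope £15.79: sporting goods → 8.25% + 2% county = 10.25% → £1.618475
Travel guide £27.77: printed books → 6.25% + 0% county = 6.25% → £1.735625
Bag of rice (5 lb) £7.60: grocery items → 8% + 2.5% county = 10.5% → £0.798
Orange juice (64 oz) £5.44: grocery items → 8% + 2.5% county = 10.5% → £0.5712
Unrounded tax sum = £4.7233 → £4.72

£4.72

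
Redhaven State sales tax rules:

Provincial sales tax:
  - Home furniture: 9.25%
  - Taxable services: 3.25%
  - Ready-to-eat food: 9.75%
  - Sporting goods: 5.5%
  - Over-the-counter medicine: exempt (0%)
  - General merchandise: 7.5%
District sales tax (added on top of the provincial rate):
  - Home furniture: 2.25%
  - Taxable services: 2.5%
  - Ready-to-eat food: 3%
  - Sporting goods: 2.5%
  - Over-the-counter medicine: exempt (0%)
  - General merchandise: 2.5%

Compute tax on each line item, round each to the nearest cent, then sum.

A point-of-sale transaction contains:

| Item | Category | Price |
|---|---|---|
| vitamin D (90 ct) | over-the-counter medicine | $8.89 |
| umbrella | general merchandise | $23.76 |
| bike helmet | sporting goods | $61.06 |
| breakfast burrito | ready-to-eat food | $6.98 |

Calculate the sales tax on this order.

$8.15

Vitamin D (90 ct) $8.89: over-the-counter medicine → 0% + 0% district = 0% → $0.00
Umbrella $23.76: general merchandise → 7.5% + 2.5% district = 10% → $2.38
Bike helmet $61.06: sporting goods → 5.5% + 2.5% district = 8% → $4.88
Breakfast burrito $6.98: ready-to-eat food → 9.75% + 3% district = 12.75% → $0.89
Total tax = $2.38 + $4.88 + $0.89 = $8.15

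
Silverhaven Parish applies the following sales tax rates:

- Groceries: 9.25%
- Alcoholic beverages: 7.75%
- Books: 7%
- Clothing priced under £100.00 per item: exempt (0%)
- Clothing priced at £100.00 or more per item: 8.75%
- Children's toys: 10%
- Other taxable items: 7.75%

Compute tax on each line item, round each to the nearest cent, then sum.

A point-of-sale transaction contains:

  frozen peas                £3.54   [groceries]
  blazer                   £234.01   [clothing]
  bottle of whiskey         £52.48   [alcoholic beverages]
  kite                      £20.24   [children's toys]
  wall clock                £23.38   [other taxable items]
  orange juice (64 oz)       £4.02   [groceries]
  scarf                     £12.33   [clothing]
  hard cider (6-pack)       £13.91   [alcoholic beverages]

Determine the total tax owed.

£30.16

Frozen peas £3.54: groceries → 9.25% → £0.33
Blazer £234.01: clothing, £100.00 or more → 8.75% → £20.48
Bottle of whiskey £52.48: alcoholic beverages → 7.75% → £4.07
Kite £20.24: children's toys → 10% → £2.02
Wall clock £23.38: other taxable items → 7.75% → £1.81
Orange juice (64 oz) £4.02: groceries → 9.25% → £0.37
Scarf £12.33: clothing, under £100.00 → 0% → £0.00
Hard cider (6-pack) £13.91: alcoholic beverages → 7.75% → £1.08
Total tax = £0.33 + £20.48 + £4.07 + £2.02 + £1.81 + £0.37 + £1.08 = £30.16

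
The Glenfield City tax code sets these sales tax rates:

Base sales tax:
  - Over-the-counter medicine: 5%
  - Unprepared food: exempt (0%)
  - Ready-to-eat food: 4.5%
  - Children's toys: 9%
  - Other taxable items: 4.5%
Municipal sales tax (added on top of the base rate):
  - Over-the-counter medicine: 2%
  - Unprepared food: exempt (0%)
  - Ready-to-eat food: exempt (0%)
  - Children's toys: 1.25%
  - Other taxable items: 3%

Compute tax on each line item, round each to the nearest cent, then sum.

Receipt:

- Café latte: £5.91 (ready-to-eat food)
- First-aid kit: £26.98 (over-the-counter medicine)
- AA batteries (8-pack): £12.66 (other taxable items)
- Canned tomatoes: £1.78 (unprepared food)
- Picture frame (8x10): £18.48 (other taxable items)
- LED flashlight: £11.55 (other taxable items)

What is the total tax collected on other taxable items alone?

£3.21

AA batteries (8-pack) £12.66: other taxable items → 4.5% + 3% municipal = 7.5% → £0.95
Picture frame (8x10) £18.48: other taxable items → 4.5% + 3% municipal = 7.5% → £1.39
LED flashlight £11.55: other taxable items → 4.5% + 3% municipal = 7.5% → £0.87
Tax on other taxable items = £0.95 + £1.39 + £0.87 = £3.21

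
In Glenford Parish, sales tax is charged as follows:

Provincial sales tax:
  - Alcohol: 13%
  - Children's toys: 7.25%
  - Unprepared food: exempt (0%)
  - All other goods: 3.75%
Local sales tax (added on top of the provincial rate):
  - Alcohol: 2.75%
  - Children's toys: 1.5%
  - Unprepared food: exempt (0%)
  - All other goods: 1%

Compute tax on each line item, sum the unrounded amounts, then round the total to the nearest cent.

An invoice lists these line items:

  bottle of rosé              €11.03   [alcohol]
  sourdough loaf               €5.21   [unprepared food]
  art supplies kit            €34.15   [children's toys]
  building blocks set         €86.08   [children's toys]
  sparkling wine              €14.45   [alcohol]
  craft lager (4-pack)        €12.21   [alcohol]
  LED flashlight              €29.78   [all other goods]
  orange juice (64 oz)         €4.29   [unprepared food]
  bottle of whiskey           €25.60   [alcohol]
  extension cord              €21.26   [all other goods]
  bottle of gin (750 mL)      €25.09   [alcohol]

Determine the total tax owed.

€26.86

Bottle of rosé €11.03: alcohol → 13% + 2.75% local = 15.75% → €1.737225
Sourdough loaf €5.21: unprepared food → 0% + 0% local = 0% → €0.00
Art supplies kit €34.15: children's toys → 7.25% + 1.5% local = 8.75% → €2.988125
Building blocks set €86.08: children's toys → 7.25% + 1.5% local = 8.75% → €7.532
Sparkling wine €14.45: alcohol → 13% + 2.75% local = 15.75% → €2.275875
Craft lager (4-pack) €12.21: alcohol → 13% + 2.75% local = 15.75% → €1.923075
LED flashlight €29.78: all other goods → 3.75% + 1% local = 4.75% → €1.41455
Orange juice (64 oz) €4.29: unprepared food → 0% + 0% local = 0% → €0.00
Bottle of whiskey €25.60: alcohol → 13% + 2.75% local = 15.75% → €4.032
Extension cord €21.26: all other goods → 3.75% + 1% local = 4.75% → €1.00985
Bottle of gin (750 mL) €25.09: alcohol → 13% + 2.75% local = 15.75% → €3.951675
Unrounded tax sum = €26.864375 → €26.86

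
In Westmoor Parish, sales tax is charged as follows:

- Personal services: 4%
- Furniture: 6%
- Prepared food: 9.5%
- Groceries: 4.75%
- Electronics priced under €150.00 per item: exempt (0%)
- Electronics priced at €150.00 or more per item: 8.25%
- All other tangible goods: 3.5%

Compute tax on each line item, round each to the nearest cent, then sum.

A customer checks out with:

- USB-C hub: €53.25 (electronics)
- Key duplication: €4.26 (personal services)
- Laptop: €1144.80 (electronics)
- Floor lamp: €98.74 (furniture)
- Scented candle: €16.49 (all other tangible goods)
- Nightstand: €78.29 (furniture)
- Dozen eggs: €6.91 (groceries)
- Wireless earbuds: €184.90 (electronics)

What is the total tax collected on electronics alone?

USB-C hub €53.25: electronics, under €150.00 → 0% → €0.00
Laptop €1144.80: electronics, €150.00 or more → 8.25% → €94.45
Wireless earbuds €184.90: electronics, €150.00 or more → 8.25% → €15.25
Tax on electronics = €0.00 + €94.45 + €15.25 = €109.70

€109.70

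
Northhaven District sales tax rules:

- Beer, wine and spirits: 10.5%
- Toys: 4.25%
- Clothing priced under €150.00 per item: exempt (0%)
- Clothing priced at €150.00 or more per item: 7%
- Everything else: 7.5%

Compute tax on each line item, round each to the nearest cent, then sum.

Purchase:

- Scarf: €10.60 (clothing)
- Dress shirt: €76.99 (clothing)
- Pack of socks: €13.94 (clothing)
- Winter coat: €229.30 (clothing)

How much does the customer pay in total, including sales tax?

Scarf €10.60: clothing, under €150.00 → 0% → €0.00
Dress shirt €76.99: clothing, under €150.00 → 0% → €0.00
Pack of socks €13.94: clothing, under €150.00 → 0% → €0.00
Winter coat €229.30: clothing, €150.00 or more → 7% → €16.05
Subtotal = €330.83; tax = €16.05; total due = €346.88

€346.88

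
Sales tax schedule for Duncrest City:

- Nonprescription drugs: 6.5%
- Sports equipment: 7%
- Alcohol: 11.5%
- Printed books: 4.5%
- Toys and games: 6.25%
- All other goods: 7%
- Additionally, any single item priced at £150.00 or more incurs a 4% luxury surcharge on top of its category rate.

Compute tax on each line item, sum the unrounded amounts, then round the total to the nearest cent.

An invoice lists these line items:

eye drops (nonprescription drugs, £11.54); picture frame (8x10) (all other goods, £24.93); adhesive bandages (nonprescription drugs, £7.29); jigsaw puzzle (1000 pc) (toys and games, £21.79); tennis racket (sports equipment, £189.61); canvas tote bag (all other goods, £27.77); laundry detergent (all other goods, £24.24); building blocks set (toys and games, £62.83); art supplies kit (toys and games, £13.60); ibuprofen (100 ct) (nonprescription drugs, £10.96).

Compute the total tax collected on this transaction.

Eye drops £11.54: nonprescription drugs → 6.5% → £0.7501
Picture frame (8x10) £24.93: all other goods → 7% → £1.7451
Adhesive bandages £7.29: nonprescription drugs → 6.5% → £0.47385
Jigsaw puzzle (1000 pc) £21.79: toys and games → 6.25% → £1.361875
Tennis racket £189.61: sports equipment → 7% + 4% surcharge = 11% → £20.8571
Canvas tote bag £27.77: all other goods → 7% → £1.9439
Laundry detergent £24.24: all other goods → 7% → £1.6968
Building blocks set £62.83: toys and games → 6.25% → £3.926875
Art supplies kit £13.60: toys and games → 6.25% → £0.85
Ibuprofen (100 ct) £10.96: nonprescription drugs → 6.5% → £0.7124
Unrounded tax sum = £34.318 → £34.32

£34.32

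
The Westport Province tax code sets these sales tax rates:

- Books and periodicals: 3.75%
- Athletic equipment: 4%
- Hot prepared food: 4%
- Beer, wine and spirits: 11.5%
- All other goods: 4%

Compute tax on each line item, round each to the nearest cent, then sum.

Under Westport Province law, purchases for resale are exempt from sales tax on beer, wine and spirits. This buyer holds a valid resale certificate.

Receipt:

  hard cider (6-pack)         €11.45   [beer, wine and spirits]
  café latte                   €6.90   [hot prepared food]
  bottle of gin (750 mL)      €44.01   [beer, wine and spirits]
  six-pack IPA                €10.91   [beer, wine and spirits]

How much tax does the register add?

Hard cider (6-pack) €11.45: beer, wine and spirits, buyer-exempt → 0% → €0.00
Café latte €6.90: hot prepared food → 4% → €0.28
Bottle of gin (750 mL) €44.01: beer, wine and spirits, buyer-exempt → 0% → €0.00
Six-pack IPA €10.91: beer, wine and spirits, buyer-exempt → 0% → €0.00
Total tax = €0.28

€0.28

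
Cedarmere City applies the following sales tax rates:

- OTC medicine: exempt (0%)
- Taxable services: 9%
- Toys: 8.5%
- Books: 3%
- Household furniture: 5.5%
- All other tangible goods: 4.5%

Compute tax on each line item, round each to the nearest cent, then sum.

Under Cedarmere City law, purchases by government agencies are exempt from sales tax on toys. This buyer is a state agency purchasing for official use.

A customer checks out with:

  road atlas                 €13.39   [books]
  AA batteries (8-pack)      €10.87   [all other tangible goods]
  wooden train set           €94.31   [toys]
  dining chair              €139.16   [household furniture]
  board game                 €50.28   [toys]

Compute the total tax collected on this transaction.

Road atlas €13.39: books → 3% → €0.40
AA batteries (8-pack) €10.87: all other tangible goods → 4.5% → €0.49
Wooden train set €94.31: toys, buyer-exempt → 0% → €0.00
Dining chair €139.16: household furniture → 5.5% → €7.65
Board game €50.28: toys, buyer-exempt → 0% → €0.00
Total tax = €0.40 + €0.49 + €7.65 = €8.54

€8.54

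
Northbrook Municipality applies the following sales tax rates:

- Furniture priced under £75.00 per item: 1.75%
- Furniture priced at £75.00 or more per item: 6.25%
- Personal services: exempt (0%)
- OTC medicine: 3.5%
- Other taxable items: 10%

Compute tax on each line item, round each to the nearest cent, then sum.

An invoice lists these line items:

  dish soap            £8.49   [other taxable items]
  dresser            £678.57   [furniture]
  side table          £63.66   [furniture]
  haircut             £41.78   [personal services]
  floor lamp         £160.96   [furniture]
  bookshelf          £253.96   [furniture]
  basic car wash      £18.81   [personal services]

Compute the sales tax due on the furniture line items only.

Dresser £678.57: furniture, £75.00 or more → 6.25% → £42.41
Side table £63.66: furniture, under £75.00 → 1.75% → £1.11
Floor lamp £160.96: furniture, £75.00 or more → 6.25% → £10.06
Bookshelf £253.96: furniture, £75.00 or more → 6.25% → £15.87
Tax on furniture = £42.41 + £1.11 + £10.06 + £15.87 = £69.45

£69.45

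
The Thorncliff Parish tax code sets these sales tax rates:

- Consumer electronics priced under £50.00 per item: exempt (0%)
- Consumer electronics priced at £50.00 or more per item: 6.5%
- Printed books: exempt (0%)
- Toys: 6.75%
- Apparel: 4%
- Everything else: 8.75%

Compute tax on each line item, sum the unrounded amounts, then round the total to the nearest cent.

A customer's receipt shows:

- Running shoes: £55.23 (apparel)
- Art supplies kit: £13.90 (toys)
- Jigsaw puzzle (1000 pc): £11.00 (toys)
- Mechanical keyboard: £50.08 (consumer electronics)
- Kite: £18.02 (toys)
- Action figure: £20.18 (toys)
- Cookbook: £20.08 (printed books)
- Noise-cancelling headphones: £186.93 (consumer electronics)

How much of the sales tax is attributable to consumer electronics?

Mechanical keyboard £50.08: consumer electronics, £50.00 or more → 6.5% → £3.2552
Noise-cancelling headphones £186.93: consumer electronics, £50.00 or more → 6.5% → £12.15045
Tax on consumer electronics: unrounded sum = £15.40565 → £15.41

£15.41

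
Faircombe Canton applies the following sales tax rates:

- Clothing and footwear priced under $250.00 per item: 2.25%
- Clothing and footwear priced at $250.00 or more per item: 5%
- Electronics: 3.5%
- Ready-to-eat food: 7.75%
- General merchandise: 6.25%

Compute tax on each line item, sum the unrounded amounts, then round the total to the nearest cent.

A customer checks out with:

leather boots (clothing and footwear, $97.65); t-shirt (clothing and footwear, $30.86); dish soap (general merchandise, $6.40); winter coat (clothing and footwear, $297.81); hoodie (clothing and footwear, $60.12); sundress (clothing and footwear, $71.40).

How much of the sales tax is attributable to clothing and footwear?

Leather boots $97.65: clothing and footwear, under $250.00 → 2.25% → $2.197125
T-shirt $30.86: clothing and footwear, under $250.00 → 2.25% → $0.69435
Winter coat $297.81: clothing and footwear, $250.00 or more → 5% → $14.8905
Hoodie $60.12: clothing and footwear, under $250.00 → 2.25% → $1.3527
Sundress $71.40: clothing and footwear, under $250.00 → 2.25% → $1.6065
Tax on clothing and footwear: unrounded sum = $20.741175 → $20.74

$20.74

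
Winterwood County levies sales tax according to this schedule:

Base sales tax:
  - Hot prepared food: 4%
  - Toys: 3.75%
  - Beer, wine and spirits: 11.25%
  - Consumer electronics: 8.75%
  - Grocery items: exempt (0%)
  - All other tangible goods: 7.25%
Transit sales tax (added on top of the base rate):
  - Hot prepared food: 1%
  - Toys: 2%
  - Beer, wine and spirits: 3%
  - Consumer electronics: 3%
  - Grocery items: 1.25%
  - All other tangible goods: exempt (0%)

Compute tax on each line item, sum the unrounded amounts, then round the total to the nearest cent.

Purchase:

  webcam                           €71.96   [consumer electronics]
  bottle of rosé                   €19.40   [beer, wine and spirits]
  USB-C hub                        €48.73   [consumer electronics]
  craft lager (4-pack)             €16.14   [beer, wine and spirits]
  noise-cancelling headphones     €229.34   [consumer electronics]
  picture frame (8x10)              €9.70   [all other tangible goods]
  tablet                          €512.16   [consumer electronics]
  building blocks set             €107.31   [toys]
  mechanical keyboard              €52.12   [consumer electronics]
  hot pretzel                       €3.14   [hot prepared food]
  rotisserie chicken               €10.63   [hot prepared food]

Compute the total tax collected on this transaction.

Webcam €71.96: consumer electronics → 8.75% + 3% transit = 11.75% → €8.4553
Bottle of rosé €19.40: beer, wine and spirits → 11.25% + 3% transit = 14.25% → €2.7645
USB-C hub €48.73: consumer electronics → 8.75% + 3% transit = 11.75% → €5.725775
Craft lager (4-pack) €16.14: beer, wine and spirits → 11.25% + 3% transit = 14.25% → €2.29995
Noise-cancelling headphones €229.34: consumer electronics → 8.75% + 3% transit = 11.75% → €26.94745
Picture frame (8x10) €9.70: all other tangible goods → 7.25% + 0% transit = 7.25% → €0.70325
Tablet €512.16: consumer electronics → 8.75% + 3% transit = 11.75% → €60.1788
Building blocks set €107.31: toys → 3.75% + 2% transit = 5.75% → €6.170325
Mechanical keyboard €52.12: consumer electronics → 8.75% + 3% transit = 11.75% → €6.1241
Hot pretzel €3.14: hot prepared food → 4% + 1% transit = 5% → €0.157
Rotisserie chicken €10.63: hot prepared food → 4% + 1% transit = 5% → €0.5315
Unrounded tax sum = €120.05795 → €120.06

€120.06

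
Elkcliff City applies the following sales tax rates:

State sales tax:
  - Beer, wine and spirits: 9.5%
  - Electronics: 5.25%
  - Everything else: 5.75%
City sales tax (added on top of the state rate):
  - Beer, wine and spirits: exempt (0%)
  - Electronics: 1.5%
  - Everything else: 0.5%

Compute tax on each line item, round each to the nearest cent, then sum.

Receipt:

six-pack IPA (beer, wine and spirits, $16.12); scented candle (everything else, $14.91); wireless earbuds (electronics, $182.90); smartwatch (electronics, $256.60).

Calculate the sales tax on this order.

Six-pack IPA $16.12: beer, wine and spirits → 9.5% + 0% city = 9.5% → $1.53
Scented candle $14.91: everything else → 5.75% + 0.5% city = 6.25% → $0.93
Wireless earbuds $182.90: electronics → 5.25% + 1.5% city = 6.75% → $12.35
Smartwatch $256.60: electronics → 5.25% + 1.5% city = 6.75% → $17.32
Total tax = $1.53 + $0.93 + $12.35 + $17.32 = $32.13

$32.13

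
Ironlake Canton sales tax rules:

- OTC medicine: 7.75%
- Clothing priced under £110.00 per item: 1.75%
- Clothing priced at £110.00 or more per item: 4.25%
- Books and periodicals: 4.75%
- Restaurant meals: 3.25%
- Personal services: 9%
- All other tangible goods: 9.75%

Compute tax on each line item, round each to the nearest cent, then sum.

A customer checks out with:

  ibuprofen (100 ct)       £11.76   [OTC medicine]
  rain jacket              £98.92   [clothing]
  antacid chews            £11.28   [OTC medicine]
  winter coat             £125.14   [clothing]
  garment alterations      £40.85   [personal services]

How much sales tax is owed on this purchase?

Ibuprofen (100 ct) £11.76: OTC medicine → 7.75% → £0.91
Rain jacket £98.92: clothing, under £110.00 → 1.75% → £1.73
Antacid chews £11.28: OTC medicine → 7.75% → £0.87
Winter coat £125.14: clothing, £110.00 or more → 4.25% → £5.32
Garment alterations £40.85: personal services → 9% → £3.68
Total tax = £0.91 + £1.73 + £0.87 + £5.32 + £3.68 = £12.51

£12.51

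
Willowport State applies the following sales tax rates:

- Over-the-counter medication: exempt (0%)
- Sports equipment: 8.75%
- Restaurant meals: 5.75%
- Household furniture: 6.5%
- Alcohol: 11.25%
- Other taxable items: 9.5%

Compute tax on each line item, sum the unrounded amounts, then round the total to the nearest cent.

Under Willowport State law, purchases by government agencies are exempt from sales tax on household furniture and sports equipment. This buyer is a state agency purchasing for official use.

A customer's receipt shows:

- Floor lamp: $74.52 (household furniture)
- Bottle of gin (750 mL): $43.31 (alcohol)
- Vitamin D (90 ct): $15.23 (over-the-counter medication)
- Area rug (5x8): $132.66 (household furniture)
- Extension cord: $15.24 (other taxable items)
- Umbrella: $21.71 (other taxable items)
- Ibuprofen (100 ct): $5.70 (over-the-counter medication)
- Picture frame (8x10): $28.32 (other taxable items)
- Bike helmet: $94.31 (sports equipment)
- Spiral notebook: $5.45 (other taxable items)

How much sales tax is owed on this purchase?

Floor lamp $74.52: household furniture, buyer-exempt → 0% → $0.00
Bottle of gin (750 mL) $43.31: alcohol → 11.25% → $4.872375
Vitamin D (90 ct) $15.23: over-the-counter medication → 0% → $0.00
Area rug (5x8) $132.66: household furniture, buyer-exempt → 0% → $0.00
Extension cord $15.24: other taxable items → 9.5% → $1.4478
Umbrella $21.71: other taxable items → 9.5% → $2.06245
Ibuprofen (100 ct) $5.70: over-the-counter medication → 0% → $0.00
Picture frame (8x10) $28.32: other taxable items → 9.5% → $2.6904
Bike helmet $94.31: sports equipment, buyer-exempt → 0% → $0.00
Spiral notebook $5.45: other taxable items → 9.5% → $0.51775
Unrounded tax sum = $11.590775 → $11.59

$11.59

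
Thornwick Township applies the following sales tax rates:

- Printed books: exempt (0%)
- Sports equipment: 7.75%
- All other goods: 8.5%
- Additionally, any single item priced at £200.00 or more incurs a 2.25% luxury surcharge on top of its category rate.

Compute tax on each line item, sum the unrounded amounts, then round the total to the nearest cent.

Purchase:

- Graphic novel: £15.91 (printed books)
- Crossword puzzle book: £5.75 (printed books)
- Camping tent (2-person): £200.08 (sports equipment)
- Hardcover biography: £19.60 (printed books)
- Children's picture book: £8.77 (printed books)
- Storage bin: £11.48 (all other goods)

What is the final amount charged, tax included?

£282.57

Graphic novel £15.91: printed books → 0% → £0.00
Crossword puzzle book £5.75: printed books → 0% → £0.00
Camping tent (2-person) £200.08: sports equipment → 7.75% + 2.25% surcharge = 10% → £20.008
Hardcover biography £19.60: printed books → 0% → £0.00
Children's picture book £8.77: printed books → 0% → £0.00
Storage bin £11.48: all other goods → 8.5% → £0.9758
Subtotal = £261.59; unrounded tax = £20.9838 → £20.98; total due = £282.57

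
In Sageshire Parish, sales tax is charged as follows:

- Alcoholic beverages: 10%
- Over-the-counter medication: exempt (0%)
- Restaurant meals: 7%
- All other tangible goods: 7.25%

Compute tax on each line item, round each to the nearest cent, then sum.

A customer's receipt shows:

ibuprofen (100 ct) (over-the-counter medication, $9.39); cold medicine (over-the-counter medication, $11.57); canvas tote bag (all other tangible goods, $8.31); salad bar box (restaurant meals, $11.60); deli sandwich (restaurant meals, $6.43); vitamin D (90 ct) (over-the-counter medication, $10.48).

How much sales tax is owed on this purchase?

Ibuprofen (100 ct) $9.39: over-the-counter medication → 0% → $0.00
Cold medicine $11.57: over-the-counter medication → 0% → $0.00
Canvas tote bag $8.31: all other tangible goods → 7.25% → $0.60
Salad bar box $11.60: restaurant meals → 7% → $0.81
Deli sandwich $6.43: restaurant meals → 7% → $0.45
Vitamin D (90 ct) $10.48: over-the-counter medication → 0% → $0.00
Total tax = $0.60 + $0.81 + $0.45 = $1.86

$1.86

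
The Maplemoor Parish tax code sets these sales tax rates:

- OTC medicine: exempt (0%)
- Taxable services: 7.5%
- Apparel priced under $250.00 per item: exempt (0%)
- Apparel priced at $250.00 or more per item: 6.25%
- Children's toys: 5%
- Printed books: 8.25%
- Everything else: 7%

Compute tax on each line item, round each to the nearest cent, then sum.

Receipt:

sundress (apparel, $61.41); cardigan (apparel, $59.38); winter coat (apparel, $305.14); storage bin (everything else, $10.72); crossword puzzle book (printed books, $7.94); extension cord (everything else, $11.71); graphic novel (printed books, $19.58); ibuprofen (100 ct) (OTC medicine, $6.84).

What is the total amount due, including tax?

$505.64

Sundress $61.41: apparel, under $250.00 → 0% → $0.00
Cardigan $59.38: apparel, under $250.00 → 0% → $0.00
Winter coat $305.14: apparel, $250.00 or more → 6.25% → $19.07
Storage bin $10.72: everything else → 7% → $0.75
Crossword puzzle book $7.94: printed books → 8.25% → $0.66
Extension cord $11.71: everything else → 7% → $0.82
Graphic novel $19.58: printed books → 8.25% → $1.62
Ibuprofen (100 ct) $6.84: OTC medicine → 0% → $0.00
Subtotal = $482.72; tax = $22.92; total due = $505.64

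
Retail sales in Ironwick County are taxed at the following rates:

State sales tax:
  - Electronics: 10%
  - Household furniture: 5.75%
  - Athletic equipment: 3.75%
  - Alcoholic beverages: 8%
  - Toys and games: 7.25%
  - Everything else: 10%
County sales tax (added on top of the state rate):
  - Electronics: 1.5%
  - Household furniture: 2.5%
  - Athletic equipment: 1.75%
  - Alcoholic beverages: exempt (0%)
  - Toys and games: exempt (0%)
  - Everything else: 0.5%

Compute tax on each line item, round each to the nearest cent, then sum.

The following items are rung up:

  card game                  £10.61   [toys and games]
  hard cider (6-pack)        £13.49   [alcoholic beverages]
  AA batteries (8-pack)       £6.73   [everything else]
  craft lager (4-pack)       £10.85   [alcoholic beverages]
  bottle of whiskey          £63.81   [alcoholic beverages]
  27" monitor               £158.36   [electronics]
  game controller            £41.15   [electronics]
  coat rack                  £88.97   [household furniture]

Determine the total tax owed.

Card game £10.61: toys and games → 7.25% + 0% county = 7.25% → £0.77
Hard cider (6-pack) £13.49: alcoholic beverages → 8% + 0% county = 8% → £1.08
AA batteries (8-pack) £6.73: everything else → 10% + 0.5% county = 10.5% → £0.71
Craft lager (4-pack) £10.85: alcoholic beverages → 8% + 0% county = 8% → £0.87
Bottle of whiskey £63.81: alcoholic beverages → 8% + 0% county = 8% → £5.10
27" monitor £158.36: electronics → 10% + 1.5% county = 11.5% → £18.21
Game controller £41.15: electronics → 10% + 1.5% county = 11.5% → £4.73
Coat rack £88.97: household furniture → 5.75% + 2.5% county = 8.25% → £7.34
Total tax = £0.77 + £1.08 + £0.71 + £0.87 + £5.10 + £18.21 + £4.73 + £7.34 = £38.81

£38.81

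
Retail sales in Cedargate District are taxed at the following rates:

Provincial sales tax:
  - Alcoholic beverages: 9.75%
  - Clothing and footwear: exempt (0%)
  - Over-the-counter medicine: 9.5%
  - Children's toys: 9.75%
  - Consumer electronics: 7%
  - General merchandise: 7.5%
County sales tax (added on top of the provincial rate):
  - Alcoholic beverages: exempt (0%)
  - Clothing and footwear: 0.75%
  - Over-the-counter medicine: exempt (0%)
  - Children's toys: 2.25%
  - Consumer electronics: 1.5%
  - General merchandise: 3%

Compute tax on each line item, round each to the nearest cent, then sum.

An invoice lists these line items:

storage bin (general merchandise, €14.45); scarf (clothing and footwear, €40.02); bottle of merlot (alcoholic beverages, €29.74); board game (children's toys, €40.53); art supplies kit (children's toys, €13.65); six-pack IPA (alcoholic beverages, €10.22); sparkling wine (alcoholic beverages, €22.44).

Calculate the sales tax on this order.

€14.41

Storage bin €14.45: general merchandise → 7.5% + 3% county = 10.5% → €1.52
Scarf €40.02: clothing and footwear → 0% + 0.75% county = 0.75% → €0.30
Bottle of merlot €29.74: alcoholic beverages → 9.75% + 0% county = 9.75% → €2.90
Board game €40.53: children's toys → 9.75% + 2.25% county = 12% → €4.86
Art supplies kit €13.65: children's toys → 9.75% + 2.25% county = 12% → €1.64
Six-pack IPA €10.22: alcoholic beverages → 9.75% + 0% county = 9.75% → €1.00
Sparkling wine €22.44: alcoholic beverages → 9.75% + 0% county = 9.75% → €2.19
Total tax = €1.52 + €0.30 + €2.90 + €4.86 + €1.64 + €1.00 + €2.19 = €14.41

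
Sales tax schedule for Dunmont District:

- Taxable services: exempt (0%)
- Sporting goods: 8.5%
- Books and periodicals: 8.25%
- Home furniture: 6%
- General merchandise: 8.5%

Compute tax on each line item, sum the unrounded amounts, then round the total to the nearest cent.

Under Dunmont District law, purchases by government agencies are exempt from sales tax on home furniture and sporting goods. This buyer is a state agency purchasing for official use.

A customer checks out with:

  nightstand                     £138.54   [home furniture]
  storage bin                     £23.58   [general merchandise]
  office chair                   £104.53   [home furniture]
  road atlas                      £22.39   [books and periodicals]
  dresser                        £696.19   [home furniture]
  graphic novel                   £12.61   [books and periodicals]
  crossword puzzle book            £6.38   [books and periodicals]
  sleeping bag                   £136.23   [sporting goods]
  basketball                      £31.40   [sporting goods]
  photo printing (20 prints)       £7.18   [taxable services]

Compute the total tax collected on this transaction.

Nightstand £138.54: home furniture, buyer-exempt → 0% → £0.00
Storage bin £23.58: general merchandise → 8.5% → £2.0043
Office chair £104.53: home furniture, buyer-exempt → 0% → £0.00
Road atlas £22.39: books and periodicals → 8.25% → £1.847175
Dresser £696.19: home furniture, buyer-exempt → 0% → £0.00
Graphic novel £12.61: books and periodicals → 8.25% → £1.040325
Crossword puzzle book £6.38: books and periodicals → 8.25% → £0.52635
Sleeping bag £136.23: sporting goods, buyer-exempt → 0% → £0.00
Basketball £31.40: sporting goods, buyer-exempt → 0% → £0.00
Photo printing (20 prints) £7.18: taxable services → 0% → £0.00
Unrounded tax sum = £5.41815 → £5.42

£5.42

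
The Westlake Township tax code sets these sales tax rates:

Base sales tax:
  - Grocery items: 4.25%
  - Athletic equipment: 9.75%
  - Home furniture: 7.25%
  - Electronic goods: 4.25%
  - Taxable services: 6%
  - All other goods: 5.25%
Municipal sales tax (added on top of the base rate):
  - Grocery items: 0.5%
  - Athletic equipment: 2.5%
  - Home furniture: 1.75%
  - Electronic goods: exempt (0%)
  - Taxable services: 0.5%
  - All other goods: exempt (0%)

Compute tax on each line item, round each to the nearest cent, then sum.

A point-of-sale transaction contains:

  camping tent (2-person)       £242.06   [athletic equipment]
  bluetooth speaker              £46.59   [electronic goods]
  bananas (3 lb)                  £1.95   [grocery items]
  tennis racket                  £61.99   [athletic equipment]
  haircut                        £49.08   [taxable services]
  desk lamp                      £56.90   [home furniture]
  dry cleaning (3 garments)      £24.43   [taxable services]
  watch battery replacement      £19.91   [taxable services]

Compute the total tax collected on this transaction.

£50.50

Camping tent (2-person) £242.06: athletic equipment → 9.75% + 2.5% municipal = 12.25% → £29.65
Bluetooth speaker £46.59: electronic goods → 4.25% + 0% municipal = 4.25% → £1.98
Bananas (3 lb) £1.95: grocery items → 4.25% + 0.5% municipal = 4.75% → £0.09
Tennis racket £61.99: athletic equipment → 9.75% + 2.5% municipal = 12.25% → £7.59
Haircut £49.08: taxable services → 6% + 0.5% municipal = 6.5% → £3.19
Desk lamp £56.90: home furniture → 7.25% + 1.75% municipal = 9% → £5.12
Dry cleaning (3 garments) £24.43: taxable services → 6% + 0.5% municipal = 6.5% → £1.59
Watch battery replacement £19.91: taxable services → 6% + 0.5% municipal = 6.5% → £1.29
Total tax = £29.65 + £1.98 + £0.09 + £7.59 + £3.19 + £5.12 + £1.59 + £1.29 = £50.50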